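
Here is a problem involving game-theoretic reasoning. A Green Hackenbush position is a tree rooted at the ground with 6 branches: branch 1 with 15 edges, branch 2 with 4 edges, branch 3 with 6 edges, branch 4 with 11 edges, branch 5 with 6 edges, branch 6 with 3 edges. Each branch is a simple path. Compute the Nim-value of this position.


The tree has 6 branches from the ground vertex.
In Green Hackenbush, the Nim-value of a simple path of length k is k.
Branch 1: length 15, Nim-value = 15
Branch 2: length 4, Nim-value = 4
Branch 3: length 6, Nim-value = 6
Branch 4: length 11, Nim-value = 11
Branch 5: length 6, Nim-value = 6
Branch 6: length 3, Nim-value = 3
Total Nim-value = XOR of all branch values:
0 XOR 15 = 15
15 XOR 4 = 11
11 XOR 6 = 13
13 XOR 11 = 6
6 XOR 6 = 0
0 XOR 3 = 3
Nim-value of the tree = 3

3


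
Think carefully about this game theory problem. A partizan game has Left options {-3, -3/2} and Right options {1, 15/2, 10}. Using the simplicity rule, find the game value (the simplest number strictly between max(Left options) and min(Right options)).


Left options: {-3, -3/2}, max = -3/2
Right options: {1, 15/2, 10}, min = 1
All options are numbers and max(Left) < min(Right), so by the simplicity theorem the value is the simplest (earliest-born) number strictly between -3/2 and 1.
Integers -1 through 0 all lie strictly between -3/2 and 1.
Among integers, the simplest (lowest birthday = smallest |n|; 0 is born on day 0, +-n on day n) is 0.
No non-integer in the interval can be simpler: if x is a non-integer in the interval, then floor(x) or ceil(x) also lies in the interval (the interval contains an integer), and both are proper prefixes of x's sign expansion, i.e. born earlier. So the game value is 0.
Game value = 0

0


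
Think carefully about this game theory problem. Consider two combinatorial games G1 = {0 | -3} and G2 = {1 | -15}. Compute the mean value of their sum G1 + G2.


G1 = {0 | -3}, G2 = {1 | -15}
Each is a switch {a | b} with numbers a > b; its mean value is (a + b)/2, and mean value is additive over game sums: m(G1 + G2) = m(G1) + m(G2).
Mean of G1 = (0 + (-3))/2 = -3/2 = -3/2
Mean of G2 = (1 + (-15))/2 = -14/2 = -7
Mean of G1 + G2 = -3/2 + -7 = -17/2

-17/2


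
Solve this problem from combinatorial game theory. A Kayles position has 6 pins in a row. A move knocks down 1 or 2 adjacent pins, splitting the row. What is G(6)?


Kayles: a move removes 1 or 2 adjacent pins from a contiguous row.
Removing pins from a row of k leaves two independent rows (a, b) with a + b = k - 1 (one pin) or a + b = k - 2 (two pins); an end removal gives a = 0.
By Sprague-Grundy, G(k) = mex{ G(a) XOR G(b) } over all these splits. G(0) = 0.
G(1): splits (0,0):0^0=0 -> mex({0}) = 1
G(2): splits (0,1):0^1=1 (0,0):0^0=0 -> mex({0, 1}) = 2
G(3): splits (0,2):0^2=2 (1,1):1^1=0 (0,1):0^1=1 -> mex({0, 1, 2}) = 3
G(4): splits (0,3):0^3=3 (1,2):1^2=3 (0,2):0^2=2 (1,1):1^1=0 -> mex({0, 2, 3}) = 1
G(5): splits (0,4):0^1=1 (1,3):1^3=2 (2,2):2^2=0 (0,3):0^3=3 (1,2):1^2=3 -> mex({0, 1, 2, 3}) = 4
G(6) = mex({0, 1, 2, 4}) = 3
Therefore G(6) = 3.

3


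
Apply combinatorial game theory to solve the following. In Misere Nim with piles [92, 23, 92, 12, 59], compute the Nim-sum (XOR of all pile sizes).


We need the XOR (exclusive or) of all pile sizes.
After XOR-ing pile 1 (size 92): 0 XOR 92 = 92
After XOR-ing pile 2 (size 23): 92 XOR 23 = 75
After XOR-ing pile 3 (size 92): 75 XOR 92 = 23
After XOR-ing pile 4 (size 12): 23 XOR 12 = 27
After XOR-ing pile 5 (size 59): 27 XOR 59 = 32
The Nim-value of this position is 32.

32


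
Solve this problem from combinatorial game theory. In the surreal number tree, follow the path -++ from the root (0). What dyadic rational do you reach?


Sign expansion: -++
Rule: track bounds (lo, hi), initially (-inf, +inf). On '+', the current value becomes lo and we move to the simplest number in (value, hi): value + 1 if hi = +inf, otherwise the midpoint (value + hi)/2. On '-', the current value becomes hi and we move to value - 1 if lo = -inf, otherwise the midpoint (lo + value)/2.
Start at 0.
Step 1: sign = -, move left. Bounds: (-inf, 0). Value = -1
Step 2: sign = +, move right. Bounds: (-1, 0). Value = -1/2
Step 3: sign = +, move right. Bounds: (-1/2, 0). Value = -1/4
The surreal number with sign expansion -++ is -1/4.

-1/4


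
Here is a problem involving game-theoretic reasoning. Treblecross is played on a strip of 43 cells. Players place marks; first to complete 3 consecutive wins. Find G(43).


Treblecross: place X on empty cells; 3-in-a-row wins.
Playing within two cells of an existing X lets the opponent win at once, so sensible play treats the cells i-2..i+2 around each X as dead. The player left with no safe cell loses, so this is a normal-play take-away game on strips of safe cells.
Placing X at cell i (0-indexed) of a strip of k safe cells leaves independent strips of sizes max(0, i-2) and max(0, k-i-3). Hence G(k) = mex{ G(max(0,i-2)) XOR G(max(0,k-i-3)) : 0 <= i < k }, with G(0) = 0.
G(1): splits (0,0):0^0=0 -> mex({0}) = 1
G(2): splits (0,0):0^0=0 -> mex({0}) = 1
G(3): splits (0,0):0^0=0 -> mex({0}) = 1
G(4): splits (0,1):0^1=1 (0,0):0^0=0 -> mex({0, 1}) = 2
G(5): splits (0,2):0^1=1 (0,1):0^1=1 (0,0):0^0=0 -> mex({0, 1}) = 2
G(6) = mex({1}) = 0
G(7) = mex({0, 1, 2}) = 3
G(8) = mex({0, 1, 2}) = 3
G(9) = mex({0, 2}) = 1
G(10) = mex({0, 2, 3}) = 1
G(11) = mex({0, 3}) = 1
G(12) = mex({1, 3}) = 0
G(13) = mex({0, 1, 2, 3}) = 4
G(14) = mex({0, 1, 2}) = 3
G(15) = mex({0, 1, 2}) = 3
G(16) = mex({0, 1, 2, 4}) = 3
G(17) = mex({0, 1, 3, 4}) = 2
G(18) = mex({0, 1, 3, 4}) = 2
G(19) = mex({0, 1, 3, 5}) = 2
G(20) = mex({0, 1, 2, 3, 5}) = 4
G(21) = mex({0, 1, 2, 3, 5}) = 4
G(22) = mex({1, 2, 6}) = 0
G(23) = mex({0, 1, 2, 3, 4, 6}) = 5
G(24) = mex({0, 1, 2, 3, 4}) = 5
G(25) = mex({0, 1, 3, 4, 7}) = 2
G(26) = mex({0, 1, 3, 4, 5, 7}) = 2
G(27) = mex({0, 1, 3, 5}) = 2
G(28) = mex({0, 1, 2, 5}) = 3
G(29) = mex({0, 1, 2, 4, 5, 6}) = 3
G(30) = mex({1, 2, 4, 6}) = 0
G(31) = mex({0, 1, 2, 3, 4, 6}) = 5
G(32) = mex({1, 2, 3, 4, 7}) = 0
G(33) = mex({0, 3, 7}) = 1
G(34) = mex({0, 2, 3, 5, 7}) = 1
G(35) = mex({0, 2, 3, 5, 6}) = 1
G(36) = mex({0, 1, 2, 5, 6}) = 3
G(37) = mex({0, 1, 2, 4, 5, 6}) = 3
G(38) = mex({0, 1, 2, 4}) = 3
G(39) = mex({0, 1, 2, 3, 4, 7}) = 5
G(40) = mex({0, 1, 2, 3, 4, 5, 7}) = 6
G(41) = mex({0, 1, 2, 3, 5, 7}) = 4
G(42) = mex({0, 1, 2, 3, 5, 6, 7}) = 4
G(43) = mex({0, 2, 3, 5, 6}) = 1
Therefore G(43) = 1.

1


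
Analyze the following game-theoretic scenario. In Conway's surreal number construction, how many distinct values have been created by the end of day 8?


Day 0: {|} = 0 is born. Count = 1.
Day n: the number of surreal numbers born by day n is 2^(n+1) - 1.
By day 0: 2^1 - 1 = 1
By day 1: 2^2 - 1 = 3
By day 2: 2^3 - 1 = 7
By day 3: 2^4 - 1 = 15
By day 4: 2^5 - 1 = 31
By day 5: 2^6 - 1 = 63
By day 6: 2^7 - 1 = 127
By day 7: 2^8 - 1 = 255
By day 8: 2^9 - 1 = 511
By day 8: 511 surreal numbers.

511


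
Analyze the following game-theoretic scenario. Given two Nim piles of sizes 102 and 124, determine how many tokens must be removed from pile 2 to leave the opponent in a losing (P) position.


Piles: 102 and 124
Current XOR: 102 XOR 124 = 26 (non-zero, so this is an N-position).
To make the XOR zero, we need to find a move that balances the piles.
For pile 2 (size 124): target = 124 XOR 26 = 102
We reduce pile 2 from 124 to 102.
Tokens removed: 124 - 102 = 22
Verification: 102 XOR 102 = 0

22


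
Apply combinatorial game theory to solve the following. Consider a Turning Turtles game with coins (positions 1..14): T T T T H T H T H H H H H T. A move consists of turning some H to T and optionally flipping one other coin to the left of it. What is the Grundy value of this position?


Coins: T T T T H T H T H H H H H T
Key fact: a single head at position k behaves exactly like a Nim heap of size k (turning it to T and optionally flipping a coin at j < k corresponds to moving the heap from k to j, or to 0), and heads combine as a disjunctive sum (two heads at the same place would cancel, matching j XOR j = 0). So the Nim-value is the XOR of the 1-indexed positions of the heads.
Face-up positions (1-indexed): [5, 7, 9, 10, 11, 12, 13]
XOR 0 with 5: 0 XOR 5 = 5
XOR 5 with 7: 5 XOR 7 = 2
XOR 2 with 9: 2 XOR 9 = 11
XOR 11 with 10: 11 XOR 10 = 1
XOR 1 with 11: 1 XOR 11 = 10
XOR 10 with 12: 10 XOR 12 = 6
XOR 6 with 13: 6 XOR 13 = 11
Nim-value = 11

11


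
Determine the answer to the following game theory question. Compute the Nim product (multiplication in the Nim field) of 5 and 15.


Nim multiplication is bilinear over XOR: (u XOR v) * w = (u*w) XOR (v*w).
So we split each operand into its bit components and XOR the pairwise Nim products.
5 = 1 + 4 (as XOR of powers of 2).
15 = 1 + 2 + 4 + 8 (as XOR of powers of 2).
Using the standard Nim-product table on single bits:
  2*2 = 3,   2*4 = 8,   2*8 = 12,
  4*4 = 6,   4*8 = 11,  8*8 = 13,
and  1*x = x (identity), k*l = l*k (commutative).
Pairwise Nim products:
  1 * 1 = 1
  1 * 2 = 2
  1 * 4 = 4
  1 * 8 = 8
  4 * 1 = 4
  4 * 2 = 8
  4 * 4 = 6
  4 * 8 = 11
XOR them: 1 XOR 2 XOR 4 XOR 8 XOR 4 XOR 8 XOR 6 XOR 11 = 14.
Result: 5 * 15 = 14 (in Nim).

14


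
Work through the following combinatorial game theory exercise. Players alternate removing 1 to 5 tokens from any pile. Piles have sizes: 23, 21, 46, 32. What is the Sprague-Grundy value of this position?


Subtraction set: {1, 2, 3, 4, 5}
For this subtraction set, G(n) = n mod 6 (period = max + 1 = 6).
Pile 1 (size 23): G(23) = 23 mod 6 = 5
Pile 2 (size 21): G(21) = 21 mod 6 = 3
Pile 3 (size 46): G(46) = 46 mod 6 = 4
Pile 4 (size 32): G(32) = 32 mod 6 = 2
Total Grundy value = XOR of all: 5 XOR 3 XOR 4 XOR 2 = 0

0


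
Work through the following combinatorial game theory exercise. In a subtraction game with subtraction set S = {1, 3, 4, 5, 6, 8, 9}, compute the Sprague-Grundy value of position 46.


The subtraction set is S = {1, 3, 4, 5, 6, 8, 9}.
G(k) = mex{ G(k - s) : s in S, s <= k }. We compute iteratively: G(0) = 0.
G(1) = mex({0}) = 1
G(2) = mex({1}) = 0
G(3) = mex({0}) = 1
G(4) = mex({0, 1}) = 2
G(5) = mex({0, 1, 2}) = 3
G(6) = mex({0, 1, 3}) = 2
G(7) = mex({0, 1, 2}) = 3
G(8) = mex({0, 1, 2, 3}) = 4
G(9) = mex({0, 1, 2, 3, 4}) = 5
G(10) = mex({0, 1, 2, 3, 5}) = 4
G(11) = mex({0, 1, 2, 3, 4}) = 5
G(12) = mex({1, 2, 3, 4, 5}) = 0
G(13) = mex({0, 2, 3, 4, 5}) = 1
G(14) = mex({1, 2, 3, 4, 5}) = 0
G(15) = mex({0, 2, 3, 4, 5}) = 1
G(16) = mex({0, 1, 3, 4, 5}) = 2
G(17) = mex({0, 1, 2, 4, 5}) = 3
G(18) = mex({0, 1, 3, 4, 5}) = 2
G(19) = mex({0, 1, 2, 4, 5}) = 3
G(20) = mex({0, 1, 2, 3, 5}) = 4
Observe that G(12)..G(20) = 0, 1, 0, 1, 2, 3, 2, 3, 4 repeats G(0)..G(8) = 0, 1, 0, 1, 2, 3, 2, 3, 4.
For k >= max(S) = 9, G(k) is determined by the previous 9 values G(k-9)..G(k-1); a window of 9 consecutive values has recurred shifted by 12, so by induction G(k + 12) = G(k) for all k >= 0: the sequence is periodic from the start with period 12.
One period: G(0..11) = 0, 1, 0, 1, 2, 3, 2, 3, 4, 5, 4, 5.
46 mod 12 = 10, so G(46) = G(10) = 4.

4


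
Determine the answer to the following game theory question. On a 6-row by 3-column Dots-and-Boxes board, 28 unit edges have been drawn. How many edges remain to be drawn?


Grid: 6 x 3 boxes, i.e. 7 rows and 4 columns of dots.
Horizontal edges: (rows + 1) * cols = 7 * 3 = 21
Vertical edges: rows * (cols + 1) = 6 * 4 = 24
Total edges: 21 + 24 = 45
Edges drawn: 28
Remaining: 45 - 28 = 17

17


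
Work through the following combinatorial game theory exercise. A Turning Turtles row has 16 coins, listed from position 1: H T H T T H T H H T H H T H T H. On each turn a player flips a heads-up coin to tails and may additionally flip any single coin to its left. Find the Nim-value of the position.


Coins: H T H T T H T H H T H H T H T H
Key fact: a single head at position k behaves exactly like a Nim heap of size k (turning it to T and optionally flipping a coin at j < k corresponds to moving the heap from k to j, or to 0), and heads combine as a disjunctive sum (two heads at the same place would cancel, matching j XOR j = 0). So the Nim-value is the XOR of the 1-indexed positions of the heads.
Face-up positions (1-indexed): [1, 3, 6, 8, 9, 11, 12, 14, 16]
XOR 0 with 1: 0 XOR 1 = 1
XOR 1 with 3: 1 XOR 3 = 2
XOR 2 with 6: 2 XOR 6 = 4
XOR 4 with 8: 4 XOR 8 = 12
XOR 12 with 9: 12 XOR 9 = 5
XOR 5 with 11: 5 XOR 11 = 14
XOR 14 with 12: 14 XOR 12 = 2
XOR 2 with 14: 2 XOR 14 = 12
XOR 12 with 16: 12 XOR 16 = 28
Nim-value = 28

28


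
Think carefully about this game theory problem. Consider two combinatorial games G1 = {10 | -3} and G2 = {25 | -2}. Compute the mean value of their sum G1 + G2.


G1 = {10 | -3}, G2 = {25 | -2}
Each is a switch {a | b} with numbers a > b; its mean value is (a + b)/2, and mean value is additive over game sums: m(G1 + G2) = m(G1) + m(G2).
Mean of G1 = (10 + (-3))/2 = 7/2 = 7/2
Mean of G2 = (25 + (-2))/2 = 23/2 = 23/2
Mean of G1 + G2 = 7/2 + 23/2 = 15

15


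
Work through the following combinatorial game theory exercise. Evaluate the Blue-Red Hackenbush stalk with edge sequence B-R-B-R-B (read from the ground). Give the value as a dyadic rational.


Edges (from ground): B-R-B-R-B
By Berlekamp's sign-expansion rule, a Blue-Red Hackenbush stalk has the value of the surreal number whose sign sequence is the edge sequence with B -> + and R -> -.
Sign sequence: +-+-+
Trace the sign expansion in the surreal number tree, starting from 0:
Edge 1: B (sign +) -> bounds (0, +inf), value = 1
Edge 2: R (sign -) -> bounds (0, 1), value = 1/2
Edge 3: B (sign +) -> bounds (1/2, 1), value = 3/4
Edge 4: R (sign -) -> bounds (1/2, 3/4), value = 5/8
Edge 5: B (sign +) -> bounds (5/8, 3/4), value = 11/16
Game value = 11/16

11/16


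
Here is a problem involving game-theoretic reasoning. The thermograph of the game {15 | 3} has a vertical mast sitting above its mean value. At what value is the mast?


Game = {15 | 3}, a switch {a | b} with numbers a > b.
Its thermograph has left wall a - t and right wall b + t, which meet at t = (a - b)/2, where both equal (a + b)/2. So the mast (mean value) is at (a + b)/2.
Mean = (15 + (3))/2 = 18/2 = 9

9


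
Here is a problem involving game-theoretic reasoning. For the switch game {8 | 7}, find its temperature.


The game is {8 | 7}, a switch {a | b} with numbers a > b.
Cooling {a | b} by t gives {a - t | b + t}, which stops being hot when a - t = b + t, i.e. at t = (a - b)/2. So the temperature of a switch is (a - b)/2.
Temperature = (Left option - Right option) / 2
= (8 - (7)) / 2
= 1 / 2
= 1/2

1/2


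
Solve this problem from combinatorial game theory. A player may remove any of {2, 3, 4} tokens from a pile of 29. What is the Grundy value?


The subtraction set is S = {2, 3, 4}.
G(k) = mex{ G(k - s) : s in S, s <= k }. We compute iteratively: G(0) = 0.
G(1) = mex({}) = 0
G(2) = mex({0}) = 1
G(3) = mex({0}) = 1
G(4) = mex({0, 1}) = 2
G(5) = mex({0, 1}) = 2
G(6) = mex({1, 2}) = 0
G(7) = mex({1, 2}) = 0
G(8) = mex({0, 2}) = 1
G(9) = mex({0, 2}) = 1
Observe that G(6)..G(9) = 0, 0, 1, 1 repeats G(0)..G(3) = 0, 0, 1, 1.
For k >= max(S) = 4, G(k) is determined by the previous 4 values G(k-4)..G(k-1); a window of 4 consecutive values has recurred shifted by 6, so by induction G(k + 6) = G(k) for all k >= 0: the sequence is periodic from the start with period 6.
One period: G(0..5) = 0, 0, 1, 1, 2, 2.
29 mod 6 = 5, so G(29) = G(5) = 2.

2


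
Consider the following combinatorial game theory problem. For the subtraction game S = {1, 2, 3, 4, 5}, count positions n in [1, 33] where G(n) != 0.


Subtraction set S = {1, 2, 3, 4, 5}, so G(n) = n mod 6.
G(n) = 0 when n is a multiple of 6.
Multiples of 6 in [1, 33]: 5
N-positions (nonzero Grundy) = 33 - 5 = 28

28


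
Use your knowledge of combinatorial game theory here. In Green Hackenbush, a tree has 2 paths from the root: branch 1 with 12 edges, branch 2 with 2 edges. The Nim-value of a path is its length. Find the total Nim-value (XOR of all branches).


The tree has 2 branches from the ground vertex.
In Green Hackenbush, the Nim-value of a simple path of length k is k.
Branch 1: length 12, Nim-value = 12
Branch 2: length 2, Nim-value = 2
Total Nim-value = XOR of all branch values:
0 XOR 12 = 12
12 XOR 2 = 14
Nim-value of the tree = 14

14


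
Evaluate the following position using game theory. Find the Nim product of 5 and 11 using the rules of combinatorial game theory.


Nim multiplication is bilinear over XOR: (u XOR v) * w = (u*w) XOR (v*w).
So we split each operand into its bit components and XOR the pairwise Nim products.
5 = 1 + 4 (as XOR of powers of 2).
11 = 1 + 2 + 8 (as XOR of powers of 2).
Using the standard Nim-product table on single bits:
  2*2 = 3,   2*4 = 8,   2*8 = 12,
  4*4 = 6,   4*8 = 11,  8*8 = 13,
and  1*x = x (identity), k*l = l*k (commutative).
Pairwise Nim products:
  1 * 1 = 1
  1 * 2 = 2
  1 * 8 = 8
  4 * 1 = 4
  4 * 2 = 8
  4 * 8 = 11
XOR them: 1 XOR 2 XOR 8 XOR 4 XOR 8 XOR 11 = 12.
Result: 5 * 11 = 12 (in Nim).

12


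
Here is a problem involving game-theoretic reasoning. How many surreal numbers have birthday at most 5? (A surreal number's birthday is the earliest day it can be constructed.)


Day 0: {|} = 0 is born. Count = 1.
Day n: the number of surreal numbers born by day n is 2^(n+1) - 1.
By day 0: 2^1 - 1 = 1
By day 1: 2^2 - 1 = 3
By day 2: 2^3 - 1 = 7
By day 3: 2^4 - 1 = 15
By day 4: 2^5 - 1 = 31
By day 5: 2^6 - 1 = 63
By day 5: 63 surreal numbers.

63


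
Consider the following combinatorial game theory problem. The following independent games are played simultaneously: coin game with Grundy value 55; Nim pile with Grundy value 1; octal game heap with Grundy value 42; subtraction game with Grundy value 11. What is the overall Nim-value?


By the Sprague-Grundy theorem, the Grundy value of a sum of games is the XOR of individual Grundy values.
coin game: Grundy value = 55. Running XOR: 0 XOR 55 = 55
Nim pile: Grundy value = 1. Running XOR: 55 XOR 1 = 54
octal game heap: Grundy value = 42. Running XOR: 54 XOR 42 = 28
subtraction game: Grundy value = 11. Running XOR: 28 XOR 11 = 23
The combined Grundy value is 23.

23


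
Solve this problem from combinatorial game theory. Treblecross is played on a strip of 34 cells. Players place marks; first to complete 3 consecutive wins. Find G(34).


Treblecross: place X on empty cells; 3-in-a-row wins.
Playing within two cells of an existing X lets the opponent win at once, so sensible play treats the cells i-2..i+2 around each X as dead. The player left with no safe cell loses, so this is a normal-play take-away game on strips of safe cells.
Placing X at cell i (0-indexed) of a strip of k safe cells leaves independent strips of sizes max(0, i-2) and max(0, k-i-3). Hence G(k) = mex{ G(max(0,i-2)) XOR G(max(0,k-i-3)) : 0 <= i < k }, with G(0) = 0.
G(1): splits (0,0):0^0=0 -> mex({0}) = 1
G(2): splits (0,0):0^0=0 -> mex({0}) = 1
G(3): splits (0,0):0^0=0 -> mex({0}) = 1
G(4): splits (0,1):0^1=1 (0,0):0^0=0 -> mex({0, 1}) = 2
G(5): splits (0,2):0^1=1 (0,1):0^1=1 (0,0):0^0=0 -> mex({0, 1}) = 2
G(6) = mex({1}) = 0
G(7) = mex({0, 1, 2}) = 3
G(8) = mex({0, 1, 2}) = 3
G(9) = mex({0, 2}) = 1
G(10) = mex({0, 2, 3}) = 1
G(11) = mex({0, 3}) = 1
G(12) = mex({1, 3}) = 0
G(13) = mex({0, 1, 2, 3}) = 4
G(14) = mex({0, 1, 2}) = 3
G(15) = mex({0, 1, 2}) = 3
G(16) = mex({0, 1, 2, 4}) = 3
G(17) = mex({0, 1, 3, 4}) = 2
G(18) = mex({0, 1, 3, 4}) = 2
G(19) = mex({0, 1, 3, 5}) = 2
G(20) = mex({0, 1, 2, 3, 5}) = 4
G(21) = mex({0, 1, 2, 3, 5}) = 4
G(22) = mex({1, 2, 6}) = 0
G(23) = mex({0, 1, 2, 3, 4, 6}) = 5
G(24) = mex({0, 1, 2, 3, 4}) = 5
G(25) = mex({0, 1, 3, 4, 7}) = 2
G(26) = mex({0, 1, 3, 4, 5, 7}) = 2
G(27) = mex({0, 1, 3, 5}) = 2
G(28) = mex({0, 1, 2, 5}) = 3
G(29) = mex({0, 1, 2, 4, 5, 6}) = 3
G(30) = mex({1, 2, 4, 6}) = 0
G(31) = mex({0, 1, 2, 3, 4, 6}) = 5
G(32) = mex({1, 2, 3, 4, 7}) = 0
G(33) = mex({0, 3, 7}) = 1
G(34) = mex({0, 2, 3, 5, 7}) = 1
Therefore G(34) = 1.

1


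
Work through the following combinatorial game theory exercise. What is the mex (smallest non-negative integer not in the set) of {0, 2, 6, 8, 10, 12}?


Set = {0, 2, 6, 8, 10, 12}
0 is in the set.
1 is NOT in the set. This is the mex.
mex = 1

1


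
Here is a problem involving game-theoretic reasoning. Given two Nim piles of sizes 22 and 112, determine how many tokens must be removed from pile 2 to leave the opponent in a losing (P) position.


Piles: 22 and 112
Current XOR: 22 XOR 112 = 102 (non-zero, so this is an N-position).
To make the XOR zero, we need to find a move that balances the piles.
For pile 2 (size 112): target = 112 XOR 102 = 22
We reduce pile 2 from 112 to 22.
Tokens removed: 112 - 22 = 90
Verification: 22 XOR 22 = 0

90


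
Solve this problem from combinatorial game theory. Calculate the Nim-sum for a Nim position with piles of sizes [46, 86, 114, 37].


We need the XOR (exclusive or) of all pile sizes.
After XOR-ing pile 1 (size 46): 0 XOR 46 = 46
After XOR-ing pile 2 (size 86): 46 XOR 86 = 120
After XOR-ing pile 3 (size 114): 120 XOR 114 = 10
After XOR-ing pile 4 (size 37): 10 XOR 37 = 47
The Nim-value of this position is 47.

47


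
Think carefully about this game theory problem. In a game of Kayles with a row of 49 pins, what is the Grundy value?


Kayles: a move removes 1 or 2 adjacent pins from a contiguous row.
Removing pins from a row of k leaves two independent rows (a, b) with a + b = k - 1 (one pin) or a + b = k - 2 (two pins); an end removal gives a = 0.
By Sprague-Grundy, G(k) = mex{ G(a) XOR G(b) } over all these splits. G(0) = 0.
G(1): splits (0,0):0^0=0 -> mex({0}) = 1
G(2): splits (0,1):0^1=1 (0,0):0^0=0 -> mex({0, 1}) = 2
G(3): splits (0,2):0^2=2 (1,1):1^1=0 (0,1):0^1=1 -> mex({0, 1, 2}) = 3
G(4): splits (0,3):0^3=3 (1,2):1^2=3 (0,2):0^2=2 (1,1):1^1=0 -> mex({0, 2, 3}) = 1
G(5): splits (0,4):0^1=1 (1,3):1^3=2 (2,2):2^2=0 (0,3):0^3=3 (1,2):1^2=3 -> mex({0, 1, 2, 3}) = 4
G(6) = mex({0, 1, 2, 4}) = 3
G(7) = mex({0, 1, 3, 4, 5}) = 2
G(8) = mex({0, 2, 3, 5, 6}) = 1
G(9) = mex({0, 1, 2, 3, 6, 7}) = 4
G(10) = mex({0, 1, 3, 4, 5, 7}) = 2
G(11) = mex({0, 1, 2, 3, 4, 5}) = 6
G(12) = mex({0, 1, 2, 3, 5, 6, 7}) = 4
G(13) = mex({0, 2, 3, 4, 6, 7}) = 1
G(14) = mex({0, 1, 4, 5, 6, 7}) = 2
G(15) = mex({0, 1, 2, 3, 4, 5, 6}) = 7
G(16) = mex({0, 2, 3, 5, 6, 7}) = 1
G(17) = mex({0, 1, 2, 3, 5, 6, 7}) = 4
G(18) = mex({0, 1, 2, 4, 5, 6}) = 3
G(19) = mex({0, 1, 3, 4, 5, 7}) = 2
G(20) = mex({0, 2, 3, 4, 5, 6, 7}) = 1
G(21) = mex({0, 1, 2, 3, 5, 6, 7}) = 4
G(22) = mex({0, 1, 2, 3, 4, 5, 7}) = 6
G(23) = mex({0, 1, 2, 3, 4, 5, 6}) = 7
G(24) = mex({0, 1, 2, 3, 5, 6, 7}) = 4
G(25) = mex({0, 2, 3, 4, 6, 7}) = 1
G(26) = mex({0, 1, 3, 4, 5, 6, 7}) = 2
G(27) = mex({0, 1, 2, 3, 4, 5, 6, 7}) = 8
G(28) = mex({0, 1, 2, 3, 4, 6, 7, 8}) = 5
G(29) = mex({0, 1, 2, 3, 5, 6, 7, 8, 9}) = 4
G(30) = mex({0, 1, 2, 3, 4, 5, 6, 9, 10}) = 7
G(31) = mex({0, 1, 3, 4, 5, 7, 10, 11}) = 2
G(32) = mex({0, 2, 3, 4, 5, 6, 7, 9, 11}) = 1
G(33) = mex({0, 1, 2, 3, 4, 5, 6, 7, 9, 12}) = 8
G(34) = mex({0, 1, 2, 3, 4, 5, 7, 8, 11, 12}) = 6
G(35) = mex({0, 1, 2, 3, 4, 5, 6, 8, 9, 10, 11}) = 7
G(36) = mex({0, 1, 2, 3, 5, 6, 7, 9, 10}) = 4
G(37) = mex({0, 2, 3, 4, 6, 7, 9, 10, 11, 12}) = 1
G(38) = mex({0, 1, 3, 4, 5, 6, 7, 9, 10, 11, 12}) = 2
G(39) = mex({0, 1, 2, 4, 5, 6, 7, 9, 10, 12, 14}) = 3
G(40) = mex({0, 2, 3, 4, 6, 7, 11, 12, 14}) = 1
G(41) = mex({0, 1, 2, 3, 5, 6, 7, 9, 10, 11, 12}) = 4
G(42) = mex({0, 1, 2, 3, 4, 5, 6, 9, 10}) = 7
G(43) = mex({0, 1, 3, 4, 5, 7, 9, 10, 12, 15}) = 2
G(44) = mex({0, 2, 3, 4, 5, 6, 7, 9, 10, 12, 15}) = 1
G(45) = mex({0, 1, 2, 3, 4, 5, 6, 7, 9, 10, 12, 14}) = 8
G(46) = mex({0, 1, 3, 4, 5, 7, 8, 11, 12, 14}) = 2
G(47) = mex({0, 1, 2, 3, 4, 5, 6, 8, 9, 10, 11, 12}) = 7
G(48) = mex({0, 1, 2, 3, 5, 6, 7, 9, 10}) = 4
G(49) = mex({0, 2, 3, 4, 6, 7, 9, 10, 11, 12, 15}) = 1
Therefore G(49) = 1.

1


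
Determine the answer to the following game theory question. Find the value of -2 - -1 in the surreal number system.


x = -2, y = -1
x - y = -2 - -1 = -1

-1


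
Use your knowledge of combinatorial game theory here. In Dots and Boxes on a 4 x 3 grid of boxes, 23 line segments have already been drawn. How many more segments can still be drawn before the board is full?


Grid: 4 x 3 boxes, i.e. 5 rows and 4 columns of dots.
Horizontal edges: (rows + 1) * cols = 5 * 3 = 15
Vertical edges: rows * (cols + 1) = 4 * 4 = 16
Total edges: 15 + 16 = 31
Edges drawn: 23
Remaining: 31 - 23 = 8

8


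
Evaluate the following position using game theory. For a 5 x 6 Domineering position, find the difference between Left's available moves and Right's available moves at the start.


Board is 5 x 6 (rows x cols).
Left (vertical) placements: (rows-1) * cols = 4 * 6 = 24
Right (horizontal) placements: rows * (cols-1) = 5 * 5 = 25
Advantage = Left - Right = 24 - 25 = -1

-1


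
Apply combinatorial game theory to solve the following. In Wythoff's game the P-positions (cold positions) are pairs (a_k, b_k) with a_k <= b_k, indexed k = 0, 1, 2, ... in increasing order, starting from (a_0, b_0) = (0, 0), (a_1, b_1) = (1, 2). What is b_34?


By Wythoff's theorem, a_k = floor(k * phi) and b_k = floor(k * phi^2) = a_k + k, where phi = (1 + sqrt(5))/2 is the golden ratio.
phi = (1 + sqrt(5))/2 = 1.618034
phi^2 = phi + 1 = 2.618034
k = 34
k * phi^2 = 34 * 2.618034 = 89.013156
b_34 = floor(k * phi^2) = 89 (check: a_34 + k = 55 + 34 = 89)

89


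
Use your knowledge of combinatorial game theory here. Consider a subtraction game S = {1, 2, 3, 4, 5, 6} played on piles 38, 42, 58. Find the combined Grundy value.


Subtraction set: {1, 2, 3, 4, 5, 6}
For this subtraction set, G(n) = n mod 7 (period = max + 1 = 7).
Pile 1 (size 38): G(38) = 38 mod 7 = 3
Pile 2 (size 42): G(42) = 42 mod 7 = 0
Pile 3 (size 58): G(58) = 58 mod 7 = 2
Total Grundy value = XOR of all: 3 XOR 0 XOR 2 = 1

1


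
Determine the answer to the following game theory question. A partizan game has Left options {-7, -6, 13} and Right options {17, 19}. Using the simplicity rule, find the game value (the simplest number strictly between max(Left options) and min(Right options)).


Left options: {-7, -6, 13}, max = 13
Right options: {17, 19}, min = 17
All options are numbers and max(Left) < min(Right), so by the simplicity theorem the value is the simplest (earliest-born) number strictly between 13 and 17.
Integers 14 through 16 all lie strictly between 13 and 17.
Among integers, the simplest (lowest birthday = smallest |n|; 0 is born on day 0, +-n on day n) is 14.
No non-integer in the interval can be simpler: if x is a non-integer in the interval, then floor(x) or ceil(x) also lies in the interval (the interval contains an integer), and both are proper prefixes of x's sign expansion, i.e. born earlier. So the game value is 14.
Game value = 14

14


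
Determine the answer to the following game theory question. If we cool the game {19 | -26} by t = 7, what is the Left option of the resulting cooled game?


Original game: {19 | -26} (a switch {a | b} with a > b).
Cooling by t (for t below the temperature (a - b)/2 = 45/2) taxes each move by t: {a | b} cooled by t is {a - t | b + t}.
Cooling amount: t = 7
Cooled Left option: 19 - 7 = 12
Cooled Right option: -26 + 7 = -19
Cooled game: {12 | -19}
Left option = 12

12


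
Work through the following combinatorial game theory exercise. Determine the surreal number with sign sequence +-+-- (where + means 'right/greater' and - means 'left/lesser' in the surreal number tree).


Sign expansion: +-+--
Rule: track bounds (lo, hi), initially (-inf, +inf). On '+', the current value becomes lo and we move to the simplest number in (value, hi): value + 1 if hi = +inf, otherwise the midpoint (value + hi)/2. On '-', the current value becomes hi and we move to value - 1 if lo = -inf, otherwise the midpoint (lo + value)/2.
Start at 0.
Step 1: sign = +, move right. Bounds: (0, +inf). Value = 1
Step 2: sign = -, move left. Bounds: (0, 1). Value = 1/2
Step 3: sign = +, move right. Bounds: (1/2, 1). Value = 3/4
Step 4: sign = -, move left. Bounds: (1/2, 3/4). Value = 5/8
Step 5: sign = -, move left. Bounds: (1/2, 5/8). Value = 9/16
The surreal number with sign expansion +-+-- is 9/16.

9/16


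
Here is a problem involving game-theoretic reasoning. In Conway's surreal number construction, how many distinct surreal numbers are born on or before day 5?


Day 0: {|} = 0 is born. Count = 1.
Day n: the number of surreal numbers born by day n is 2^(n+1) - 1.
By day 0: 2^1 - 1 = 1
By day 1: 2^2 - 1 = 3
By day 2: 2^3 - 1 = 7
By day 3: 2^4 - 1 = 15
By day 4: 2^5 - 1 = 31
By day 5: 2^6 - 1 = 63
By day 5: 63 surreal numbers.

63


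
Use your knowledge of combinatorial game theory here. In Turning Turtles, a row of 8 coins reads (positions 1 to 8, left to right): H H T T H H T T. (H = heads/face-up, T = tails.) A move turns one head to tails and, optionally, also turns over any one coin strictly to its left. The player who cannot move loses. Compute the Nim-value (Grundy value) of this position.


Coins: H H T T H H T T
Key fact: a single head at position k behaves exactly like a Nim heap of size k (turning it to T and optionally flipping a coin at j < k corresponds to moving the heap from k to j, or to 0), and heads combine as a disjunctive sum (two heads at the same place would cancel, matching j XOR j = 0). So the Nim-value is the XOR of the 1-indexed positions of the heads.
Face-up positions (1-indexed): [1, 2, 5, 6]
XOR 0 with 1: 0 XOR 1 = 1
XOR 1 with 2: 1 XOR 2 = 3
XOR 3 with 5: 3 XOR 5 = 6
XOR 6 with 6: 6 XOR 6 = 0
Nim-value = 0

0


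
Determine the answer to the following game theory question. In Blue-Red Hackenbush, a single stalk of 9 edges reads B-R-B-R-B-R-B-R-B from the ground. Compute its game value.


Edges (from ground): B-R-B-R-B-R-B-R-B
By Berlekamp's sign-expansion rule, a Blue-Red Hackenbush stalk has the value of the surreal number whose sign sequence is the edge sequence with B -> + and R -> -.
Sign sequence: +-+-+-+-+
Trace the sign expansion in the surreal number tree, starting from 0:
Edge 1: B (sign +) -> bounds (0, +inf), value = 1
Edge 2: R (sign -) -> bounds (0, 1), value = 1/2
Edge 3: B (sign +) -> bounds (1/2, 1), value = 3/4
Edge 4: R (sign -) -> bounds (1/2, 3/4), value = 5/8
Edge 5: B (sign +) -> bounds (5/8, 3/4), value = 11/16
Edge 6: R (sign -) -> bounds (5/8, 11/16), value = 21/32
Edge 7: B (sign +) -> bounds (21/32, 11/16), value = 43/64
Edge 8: R (sign -) -> bounds (21/32, 43/64), value = 85/128
Edge 9: B (sign +) -> bounds (85/128, 43/64), value = 171/256
Game value = 171/256

171/256


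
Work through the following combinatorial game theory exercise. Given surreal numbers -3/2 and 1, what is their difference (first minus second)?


x = -3/2, y = 1
Converting to common denominator: 2
x = -3/2, y = 2/2
x - y = -3/2 - 1 = -5/2

-5/2


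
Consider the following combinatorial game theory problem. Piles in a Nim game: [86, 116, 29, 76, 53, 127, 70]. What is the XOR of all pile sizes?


We need the XOR (exclusive or) of all pile sizes.
After XOR-ing pile 1 (size 86): 0 XOR 86 = 86
After XOR-ing pile 2 (size 116): 86 XOR 116 = 34
After XOR-ing pile 3 (size 29): 34 XOR 29 = 63
After XOR-ing pile 4 (size 76): 63 XOR 76 = 115
After XOR-ing pile 5 (size 53): 115 XOR 53 = 70
After XOR-ing pile 6 (size 127): 70 XOR 127 = 57
After XOR-ing pile 7 (size 70): 57 XOR 70 = 127
The Nim-value of this position is 127.

127


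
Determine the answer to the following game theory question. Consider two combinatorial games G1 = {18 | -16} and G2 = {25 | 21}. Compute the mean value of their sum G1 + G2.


G1 = {18 | -16}, G2 = {25 | 21}
Each is a switch {a | b} with numbers a > b; its mean value is (a + b)/2, and mean value is additive over game sums: m(G1 + G2) = m(G1) + m(G2).
Mean of G1 = (18 + (-16))/2 = 2/2 = 1
Mean of G2 = (25 + (21))/2 = 46/2 = 23
Mean of G1 + G2 = 1 + 23 = 24

24


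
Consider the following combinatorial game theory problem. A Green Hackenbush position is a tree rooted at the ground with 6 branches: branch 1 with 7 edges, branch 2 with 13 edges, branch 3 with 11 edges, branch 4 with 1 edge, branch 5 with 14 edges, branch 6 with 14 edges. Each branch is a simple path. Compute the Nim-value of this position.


The tree has 6 branches from the ground vertex.
In Green Hackenbush, the Nim-value of a simple path of length k is k.
Branch 1: length 7, Nim-value = 7
Branch 2: length 13, Nim-value = 13
Branch 3: length 11, Nim-value = 11
Branch 4: length 1, Nim-value = 1
Branch 5: length 14, Nim-value = 14
Branch 6: length 14, Nim-value = 14
Total Nim-value = XOR of all branch values:
0 XOR 7 = 7
7 XOR 13 = 10
10 XOR 11 = 1
1 XOR 1 = 0
0 XOR 14 = 14
14 XOR 14 = 0
Nim-value of the tree = 0

0


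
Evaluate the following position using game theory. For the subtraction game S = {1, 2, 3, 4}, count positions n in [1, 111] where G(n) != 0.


Subtraction set S = {1, 2, 3, 4}, so G(n) = n mod 5.
G(n) = 0 when n is a multiple of 5.
Multiples of 5 in [1, 111]: 22
N-positions (nonzero Grundy) = 111 - 22 = 89

89


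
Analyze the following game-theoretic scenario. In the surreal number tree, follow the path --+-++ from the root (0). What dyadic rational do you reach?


Sign expansion: --+-++
Rule: track bounds (lo, hi), initially (-inf, +inf). On '+', the current value becomes lo and we move to the simplest number in (value, hi): value + 1 if hi = +inf, otherwise the midpoint (value + hi)/2. On '-', the current value becomes hi and we move to value - 1 if lo = -inf, otherwise the midpoint (lo + value)/2.
Start at 0.
Step 1: sign = -, move left. Bounds: (-inf, 0). Value = -1
Step 2: sign = -, move left. Bounds: (-inf, -1). Value = -2
Step 3: sign = +, move right. Bounds: (-2, -1). Value = -3/2
Step 4: sign = -, move left. Bounds: (-2, -3/2). Value = -7/4
Step 5: sign = +, move right. Bounds: (-7/4, -3/2). Value = -13/8
Step 6: sign = +, move right. Bounds: (-13/8, -3/2). Value = -25/16
The surreal number with sign expansion --+-++ is -25/16.

-25/16


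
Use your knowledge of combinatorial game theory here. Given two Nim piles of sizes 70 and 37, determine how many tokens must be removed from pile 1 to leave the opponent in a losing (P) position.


Piles: 70 and 37
Current XOR: 70 XOR 37 = 99 (non-zero, so this is an N-position).
To make the XOR zero, we need to find a move that balances the piles.
For pile 1 (size 70): target = 70 XOR 99 = 37
We reduce pile 1 from 70 to 37.
Tokens removed: 70 - 37 = 33
Verification: 37 XOR 37 = 0

33


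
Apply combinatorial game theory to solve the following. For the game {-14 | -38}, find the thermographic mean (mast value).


Game = {-14 | -38}, a switch {a | b} with numbers a > b.
Its thermograph has left wall a - t and right wall b + t, which meet at t = (a - b)/2, where both equal (a + b)/2. So the mast (mean value) is at (a + b)/2.
Mean = (-14 + (-38))/2 = -52/2 = -26

-26


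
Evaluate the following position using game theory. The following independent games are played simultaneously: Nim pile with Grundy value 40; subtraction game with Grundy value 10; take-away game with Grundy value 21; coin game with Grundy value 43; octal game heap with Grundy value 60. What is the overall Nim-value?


By the Sprague-Grundy theorem, the Grundy value of a sum of games is the XOR of individual Grundy values.
Nim pile: Grundy value = 40. Running XOR: 0 XOR 40 = 40
subtraction game: Grundy value = 10. Running XOR: 40 XOR 10 = 34
take-away game: Grundy value = 21. Running XOR: 34 XOR 21 = 55
coin game: Grundy value = 43. Running XOR: 55 XOR 43 = 28
octal game heap: Grundy value = 60. Running XOR: 28 XOR 60 = 32
The combined Grundy value is 32.

32


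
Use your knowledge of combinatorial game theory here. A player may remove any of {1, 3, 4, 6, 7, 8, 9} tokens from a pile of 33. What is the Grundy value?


The subtraction set is S = {1, 3, 4, 6, 7, 8, 9}.
G(k) = mex{ G(k - s) : s in S, s <= k }. We compute iteratively: G(0) = 0.
G(1) = mex({0}) = 1
G(2) = mex({1}) = 0
G(3) = mex({0}) = 1
G(4) = mex({0, 1}) = 2
G(5) = mex({0, 1, 2}) = 3
G(6) = mex({0, 1, 3}) = 2
G(7) = mex({0, 1, 2}) = 3
G(8) = mex({0, 1, 2, 3}) = 4
G(9) = mex({0, 1, 2, 3, 4}) = 5
G(10) = mex({0, 1, 2, 3, 5}) = 4
G(11) = mex({0, 1, 2, 3, 4}) = 5
G(12) = mex({1, 2, 3, 4, 5}) = 0
G(13) = mex({0, 2, 3, 4, 5}) = 1
G(14) = mex({1, 2, 3, 4, 5}) = 0
G(15) = mex({0, 2, 3, 4, 5}) = 1
G(16) = mex({0, 1, 3, 4, 5}) = 2
G(17) = mex({0, 1, 2, 4, 5}) = 3
G(18) = mex({0, 1, 3, 4, 5}) = 2
G(19) = mex({0, 1, 2, 4, 5}) = 3
G(20) = mex({0, 1, 2, 3, 5}) = 4
Observe that G(12)..G(20) = 0, 1, 0, 1, 2, 3, 2, 3, 4 repeats G(0)..G(8) = 0, 1, 0, 1, 2, 3, 2, 3, 4.
For k >= max(S) = 9, G(k) is determined by the previous 9 values G(k-9)..G(k-1); a window of 9 consecutive values has recurred shifted by 12, so by induction G(k + 12) = G(k) for all k >= 0: the sequence is periodic from the start with period 12.
One period: G(0..11) = 0, 1, 0, 1, 2, 3, 2, 3, 4, 5, 4, 5.
33 mod 12 = 9, so G(33) = G(9) = 5.

5


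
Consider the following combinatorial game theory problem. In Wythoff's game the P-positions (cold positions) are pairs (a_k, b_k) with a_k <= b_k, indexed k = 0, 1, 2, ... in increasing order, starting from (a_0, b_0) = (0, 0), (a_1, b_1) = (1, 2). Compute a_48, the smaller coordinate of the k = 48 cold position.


By Wythoff's theorem, a_k = floor(k * phi) and b_k = floor(k * phi^2) = a_k + k, where phi = (1 + sqrt(5))/2 is the golden ratio.
phi = (1 + sqrt(5))/2 = 1.618034
k = 48
k * phi = 48 * 1.618034 = 77.665631
a_48 = floor(k * phi) = 77

77


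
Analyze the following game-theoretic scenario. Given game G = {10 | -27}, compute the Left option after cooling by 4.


Original game: {10 | -27} (a switch {a | b} with a > b).
Cooling by t (for t below the temperature (a - b)/2 = 37/2) taxes each move by t: {a | b} cooled by t is {a - t | b + t}.
Cooling amount: t = 4
Cooled Left option: 10 - 4 = 6
Cooled Right option: -27 + 4 = -23
Cooled game: {6 | -23}
Left option = 6

6


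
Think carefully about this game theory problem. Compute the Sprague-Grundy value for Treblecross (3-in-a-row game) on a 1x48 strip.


Treblecross: place X on empty cells; 3-in-a-row wins.
Playing within two cells of an existing X lets the opponent win at once, so sensible play treats the cells i-2..i+2 around each X as dead. The player left with no safe cell loses, so this is a normal-play take-away game on strips of safe cells.
Placing X at cell i (0-indexed) of a strip of k safe cells leaves independent strips of sizes max(0, i-2) and max(0, k-i-3). Hence G(k) = mex{ G(max(0,i-2)) XOR G(max(0,k-i-3)) : 0 <= i < k }, with G(0) = 0.
G(1): splits (0,0):0^0=0 -> mex({0}) = 1
G(2): splits (0,0):0^0=0 -> mex({0}) = 1
G(3): splits (0,0):0^0=0 -> mex({0}) = 1
G(4): splits (0,1):0^1=1 (0,0):0^0=0 -> mex({0, 1}) = 2
G(5): splits (0,2):0^1=1 (0,1):0^1=1 (0,0):0^0=0 -> mex({0, 1}) = 2
G(6) = mex({1}) = 0
G(7) = mex({0, 1, 2}) = 3
G(8) = mex({0, 1, 2}) = 3
G(9) = mex({0, 2}) = 1
G(10) = mex({0, 2, 3}) = 1
G(11) = mex({0, 3}) = 1
G(12) = mex({1, 3}) = 0
G(13) = mex({0, 1, 2, 3}) = 4
G(14) = mex({0, 1, 2}) = 3
G(15) = mex({0, 1, 2}) = 3
G(16) = mex({0, 1, 2, 4}) = 3
G(17) = mex({0, 1, 3, 4}) = 2
G(18) = mex({0, 1, 3, 4}) = 2
G(19) = mex({0, 1, 3, 5}) = 2
G(20) = mex({0, 1, 2, 3, 5}) = 4
G(21) = mex({0, 1, 2, 3, 5}) = 4
G(22) = mex({1, 2, 6}) = 0
G(23) = mex({0, 1, 2, 3, 4, 6}) = 5
G(24) = mex({0, 1, 2, 3, 4}) = 5
G(25) = mex({0, 1, 3, 4, 7}) = 2
G(26) = mex({0, 1, 3, 4, 5, 7}) = 2
G(27) = mex({0, 1, 3, 5}) = 2
G(28) = mex({0, 1, 2, 5}) = 3
G(29) = mex({0, 1, 2, 4, 5, 6}) = 3
G(30) = mex({1, 2, 4, 6}) = 0
G(31) = mex({0, 1, 2, 3, 4, 6}) = 5
G(32) = mex({1, 2, 3, 4, 7}) = 0
G(33) = mex({0, 3, 7}) = 1
G(34) = mex({0, 2, 3, 5, 7}) = 1
G(35) = mex({0, 2, 3, 5, 6}) = 1
G(36) = mex({0, 1, 2, 5, 6}) = 3
G(37) = mex({0, 1, 2, 4, 5, 6}) = 3
G(38) = mex({0, 1, 2, 4}) = 3
G(39) = mex({0, 1, 2, 3, 4, 7}) = 5
G(40) = mex({0, 1, 2, 3, 4, 5, 7}) = 6
G(41) = mex({0, 1, 2, 3, 5, 7}) = 4
G(42) = mex({0, 1, 2, 3, 5, 6, 7}) = 4
G(43) = mex({0, 2, 3, 5, 6}) = 1
G(44) = mex({1, 2, 3, 4, 5, 6}) = 0
G(45) = mex({0, 1, 2, 3, 4, 6, 7}) = 5
G(46) = mex({0, 1, 2, 3, 4, 7}) = 5
G(47) = mex({0, 1, 2, 3, 4, 5, 7}) = 6
G(48) = mex({0, 1, 2, 3, 4, 5, 7}) = 6
Therefore G(48) = 6.

6


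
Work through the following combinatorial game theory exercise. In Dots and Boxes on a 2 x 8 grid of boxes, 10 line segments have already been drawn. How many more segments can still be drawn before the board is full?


Grid: 2 x 8 boxes, i.e. 3 rows and 9 columns of dots.
Horizontal edges: (rows + 1) * cols = 3 * 8 = 24
Vertical edges: rows * (cols + 1) = 2 * 9 = 18
Total edges: 24 + 18 = 42
Edges drawn: 10
Remaining: 42 - 10 = 32

32
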